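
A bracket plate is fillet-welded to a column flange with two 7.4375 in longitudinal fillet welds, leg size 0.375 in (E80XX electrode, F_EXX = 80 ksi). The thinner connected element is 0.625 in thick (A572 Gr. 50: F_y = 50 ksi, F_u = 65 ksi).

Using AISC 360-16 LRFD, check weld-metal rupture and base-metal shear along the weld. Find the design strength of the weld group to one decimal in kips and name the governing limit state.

Weld metal: throat = 0.707×0.375 = 0.26513 in, L = 2×7.4375 = 14.875 in. φR_n = 0.75 × 0.6 × 80 × 0.26513 × 14.875 = 142.0 kips.
Base metal shear (0.625 in plate): yield φR_n = 1.0×0.6×50×0.625×14.875 = 278.9 kips; rupture φR_n = 0.75×0.6×65×0.625×14.875 = 271.9 kips; take 271.9 kips (rupture).
Governing: min(142.0, 271.9) = 142.0 kips → weld metal.

142.0 kips (weld metal governs)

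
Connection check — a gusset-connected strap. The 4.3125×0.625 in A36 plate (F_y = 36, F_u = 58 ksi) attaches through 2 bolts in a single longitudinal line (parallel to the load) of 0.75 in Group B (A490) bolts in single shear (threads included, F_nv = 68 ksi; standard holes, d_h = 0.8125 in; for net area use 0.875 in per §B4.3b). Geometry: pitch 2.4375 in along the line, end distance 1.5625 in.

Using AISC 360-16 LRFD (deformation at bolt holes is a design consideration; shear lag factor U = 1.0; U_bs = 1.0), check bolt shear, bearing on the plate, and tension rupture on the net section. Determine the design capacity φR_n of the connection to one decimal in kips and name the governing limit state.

45.1 kips (bolt shear governs)

Bolt shear: A_b = π(0.75)²/4 = 0.44179 in². φR_n = 0.75 × 68 × 0.44179 × 2 × 1 = 45.1 kips.
Bearing (0.625 in plate, F_u = 58 ksi): end bolts L_c = 1.5625 − 0.8125/2 = 1.15625, R_n = min(1.2×1.15625×0.625×58, 2.4×0.75×0.625×58) = 50.297 kips/bolt; interior L_c = 2.4375 − 0.8125 = 1.625, R_n = 65.25 kips/bolt. φR_n = 0.75 × (1×50.297 + 1×65.25) = 86.7 kips.
Tension rupture (net): A_n = (4.3125 − 1×0.875)×0.625 = 2.1484 in² (U = 1.0, A_e = A_n). φR_n = 0.75 × 58 × 2.1484 = 93.5 kips.
Governing: min(45.1, 86.7, 93.5) = 45.1 kips → bolt shear.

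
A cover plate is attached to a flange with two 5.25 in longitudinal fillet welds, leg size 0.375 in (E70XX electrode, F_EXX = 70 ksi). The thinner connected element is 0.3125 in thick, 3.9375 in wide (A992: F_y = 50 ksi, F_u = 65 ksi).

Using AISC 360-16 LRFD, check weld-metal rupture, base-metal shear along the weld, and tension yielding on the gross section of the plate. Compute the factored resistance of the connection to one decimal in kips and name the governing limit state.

Weld metal: throat = 0.707×0.375 = 0.26513 in, L = 2×5.25 = 10.5 in. φR_n = 0.75 × 0.6 × 70 × 0.26513 × 10.5 = 87.7 kips.
Base metal shear (0.3125 in plate): yield φR_n = 1.0×0.6×50×0.3125×10.5 = 98.4 kips; rupture φR_n = 0.75×0.6×65×0.3125×10.5 = 96.0 kips; take 96.0 kips (rupture).
Tension yield (gross): A_g = 3.9375×0.3125 = 1.2305 in². φR_n = 0.90 × 50 × 1.2305 = 55.4 kips.
Governing: min(87.7, 96.0, 55.4) = 55.4 kips → gross-section yield.

55.4 kips (gross-section yield governs)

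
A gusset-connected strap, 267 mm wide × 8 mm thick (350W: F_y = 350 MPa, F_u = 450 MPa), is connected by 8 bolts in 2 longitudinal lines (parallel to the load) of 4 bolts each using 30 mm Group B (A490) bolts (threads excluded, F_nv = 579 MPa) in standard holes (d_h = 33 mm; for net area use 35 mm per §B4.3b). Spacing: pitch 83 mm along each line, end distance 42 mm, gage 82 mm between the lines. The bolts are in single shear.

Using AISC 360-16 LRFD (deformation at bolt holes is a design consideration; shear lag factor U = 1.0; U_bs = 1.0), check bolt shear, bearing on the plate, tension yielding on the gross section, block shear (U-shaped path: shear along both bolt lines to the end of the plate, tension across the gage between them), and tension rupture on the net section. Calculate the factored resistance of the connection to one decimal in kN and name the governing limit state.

531.9 kN (net-section rupture governs)

Bolt shear: A_b = π(30)²/4 = 706.86 mm². φR_n = 0.75 × 579 × 706.86 × 8 × 1 = 2455.6 kN.
Bearing (8 mm plate, F_u = 450 MPa): end bolts L_c = 42 − 33/2 = 25.5, R_n = min(1.2×25.5×8×450, 2.4×30×8×450) = 110.16 kN/bolt; interior L_c = 83 − 33 = 50, R_n = 216 kN/bolt. φR_n = 0.75 × (2×110.16 + 6×216) = 1137.2 kN.
Tension yield (gross): A_g = 267×8 = 2136 mm². φR_n = 0.90 × 350 × 2136 = 672.8 kN.
Block shear: shear path 2×[42+3×83] = 2×291 mm, A_gv = 4656, A_nv = 2×(291 − 3.5×35)×8 = 2696 mm²; tension across gage: (82 − 1×35)×8 = 376 mm². R_n = min(0.6×450×2696, 0.6×350×4656) + 1.0×450×376 = min(727.92, 977.76) + 169.2 = 897.12 kN. φR_n = 0.75 × 897.12 = 672.8 kN.
Tension rupture (net): A_n = (267 − 2×35)×8 = 1576 mm² (U = 1.0, A_e = A_n). φR_n = 0.75 × 450 × 1576 = 531.9 kN.
Governing: min(2455.6, 1137.2, 672.8, 672.8, 531.9) = 531.9 kN → net-section rupture.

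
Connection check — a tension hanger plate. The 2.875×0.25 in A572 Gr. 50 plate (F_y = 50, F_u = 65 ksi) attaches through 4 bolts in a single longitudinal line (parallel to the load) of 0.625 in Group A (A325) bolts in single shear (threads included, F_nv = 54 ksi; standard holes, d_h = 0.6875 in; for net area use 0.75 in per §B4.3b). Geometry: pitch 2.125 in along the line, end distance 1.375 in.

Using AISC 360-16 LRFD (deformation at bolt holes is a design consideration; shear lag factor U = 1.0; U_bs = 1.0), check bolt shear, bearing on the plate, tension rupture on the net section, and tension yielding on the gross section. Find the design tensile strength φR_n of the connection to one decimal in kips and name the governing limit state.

Bolt shear: A_b = π(0.625)²/4 = 0.3068 in². φR_n = 0.75 × 54 × 0.3068 × 4 × 1 = 49.7 kips.
Bearing (0.25 in plate, F_u = 65 ksi): end bolts L_c = 1.375 − 0.6875/2 = 1.03125, R_n = min(1.2×1.03125×0.25×65, 2.4×0.625×0.25×65) = 20.109 kips/bolt; interior L_c = 2.125 − 0.6875 = 1.4375, R_n = 24.375 kips/bolt. φR_n = 0.75 × (1×20.109 + 3×24.375) = 69.9 kips.
Tension rupture (net): A_n = (2.875 − 1×0.75)×0.25 = 0.53125 in² (U = 1.0, A_e = A_n). φR_n = 0.75 × 65 × 0.53125 = 25.9 kips.
Tension yield (gross): A_g = 2.875×0.25 = 0.71875 in². φR_n = 0.90 × 50 × 0.71875 = 32.3 kips.
Governing: min(49.7, 69.9, 25.9, 32.3) = 25.9 kips → net-section rupture.

25.9 kips (net-section rupture governs)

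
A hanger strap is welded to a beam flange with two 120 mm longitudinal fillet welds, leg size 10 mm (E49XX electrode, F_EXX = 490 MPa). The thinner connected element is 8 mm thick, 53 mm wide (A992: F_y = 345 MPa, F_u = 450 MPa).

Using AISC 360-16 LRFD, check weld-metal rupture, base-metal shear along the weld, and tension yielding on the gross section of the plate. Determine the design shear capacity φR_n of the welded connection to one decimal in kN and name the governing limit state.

131.7 kN (gross-section yield governs)

Weld metal: throat = 0.707×10 = 7.07 mm, L = 2×120 = 240 mm. φR_n = 0.75 × 0.6 × 490 × 7.07 × 240 = 374.1 kN.
Base metal shear (8 mm plate): yield φR_n = 1.0×0.6×345×8×240 = 397.4 kN; rupture φR_n = 0.75×0.6×450×8×240 = 388.8 kN; take 388.8 kN (rupture).
Tension yield (gross): A_g = 53×8 = 424 mm². φR_n = 0.90 × 345 × 424 = 131.7 kN.
Governing: min(374.1, 388.8, 131.7) = 131.7 kN → gross-section yield.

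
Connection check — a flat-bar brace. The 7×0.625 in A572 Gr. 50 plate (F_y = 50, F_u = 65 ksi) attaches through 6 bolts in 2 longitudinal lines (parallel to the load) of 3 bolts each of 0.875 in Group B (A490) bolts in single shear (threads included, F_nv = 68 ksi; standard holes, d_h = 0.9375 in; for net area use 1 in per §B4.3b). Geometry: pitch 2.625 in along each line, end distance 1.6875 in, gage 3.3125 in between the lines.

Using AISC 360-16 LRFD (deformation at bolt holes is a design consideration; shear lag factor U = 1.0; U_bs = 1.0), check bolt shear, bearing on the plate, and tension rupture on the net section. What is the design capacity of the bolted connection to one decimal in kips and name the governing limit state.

152.3 kips (net-section rupture governs)

Bolt shear: A_b = π(0.875)²/4 = 0.60132 in². φR_n = 0.75 × 68 × 0.60132 × 6 × 1 = 184.0 kips.
Bearing (0.625 in plate, F_u = 65 ksi): end bolts L_c = 1.6875 − 0.9375/2 = 1.21875, R_n = min(1.2×1.21875×0.625×65, 2.4×0.875×0.625×65) = 59.414 kips/bolt; interior L_c = 2.625 − 0.9375 = 1.6875, R_n = 82.266 kips/bolt. φR_n = 0.75 × (2×59.414 + 4×82.266) = 335.9 kips.
Tension rupture (net): A_n = (7 − 2×1)×0.625 = 3.125 in² (U = 1.0, A_e = A_n). φR_n = 0.75 × 65 × 3.125 = 152.3 kips.
Governing: min(184.0, 335.9, 152.3) = 152.3 kips → net-section rupture.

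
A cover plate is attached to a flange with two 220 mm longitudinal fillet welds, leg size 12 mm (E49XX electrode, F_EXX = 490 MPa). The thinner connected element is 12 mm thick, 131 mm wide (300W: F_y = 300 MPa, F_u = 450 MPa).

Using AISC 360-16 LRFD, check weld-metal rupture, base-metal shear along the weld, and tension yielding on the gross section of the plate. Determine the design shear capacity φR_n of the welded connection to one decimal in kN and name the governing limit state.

424.4 kN (gross-section yield governs)

Weld metal: throat = 0.707×12 = 8.484 mm, L = 2×220 = 440 mm. φR_n = 0.75 × 0.6 × 490 × 8.484 × 440 = 823.1 kN.
Base metal shear (12 mm plate): yield φR_n = 1.0×0.6×300×12×440 = 950.4 kN; rupture φR_n = 0.75×0.6×450×12×440 = 1069.2 kN; take 950.4 kN (yield).
Tension yield (gross): A_g = 131×12 = 1572 mm². φR_n = 0.90 × 300 × 1572 = 424.4 kN.
Governing: min(823.1, 950.4, 424.4) = 424.4 kN → gross-section yield.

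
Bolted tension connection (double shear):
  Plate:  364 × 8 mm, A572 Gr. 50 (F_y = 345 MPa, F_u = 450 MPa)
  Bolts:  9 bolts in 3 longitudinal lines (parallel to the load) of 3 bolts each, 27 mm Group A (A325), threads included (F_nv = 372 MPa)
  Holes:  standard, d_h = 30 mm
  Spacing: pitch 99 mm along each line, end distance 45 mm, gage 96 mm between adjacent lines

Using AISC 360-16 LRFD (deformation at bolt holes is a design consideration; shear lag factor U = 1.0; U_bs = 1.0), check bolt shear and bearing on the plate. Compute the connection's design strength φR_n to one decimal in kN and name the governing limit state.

Bolt shear: A_b = π(27)²/4 = 572.56 mm². φR_n = 0.75 × 372 × 572.56 × 9 × 2 = 2875.4 kN.
Bearing (8 mm plate, F_u = 450 MPa): end bolts L_c = 45 − 30/2 = 30, R_n = min(1.2×30×8×450, 2.4×27×8×450) = 129.6 kN/bolt; interior L_c = 99 − 30 = 69, R_n = 233.28 kN/bolt. φR_n = 0.75 × (3×129.6 + 6×233.28) = 1341.4 kN.
Governing: min(2875.4, 1341.4) = 1341.4 kN → bearing.

1341.4 kN (bearing governs)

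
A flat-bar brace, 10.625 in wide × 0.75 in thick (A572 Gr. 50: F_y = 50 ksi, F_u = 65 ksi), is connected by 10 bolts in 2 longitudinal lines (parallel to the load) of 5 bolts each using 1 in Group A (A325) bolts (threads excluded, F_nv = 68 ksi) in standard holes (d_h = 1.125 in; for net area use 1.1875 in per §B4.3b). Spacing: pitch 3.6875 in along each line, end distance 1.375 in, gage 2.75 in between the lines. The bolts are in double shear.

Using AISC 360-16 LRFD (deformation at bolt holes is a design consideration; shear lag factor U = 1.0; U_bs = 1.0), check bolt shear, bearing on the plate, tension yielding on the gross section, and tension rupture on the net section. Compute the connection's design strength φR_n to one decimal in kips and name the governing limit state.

Bolt shear: A_b = π(1)²/4 = 0.7854 in². φR_n = 0.75 × 68 × 0.7854 × 10 × 2 = 801.1 kips.
Bearing (0.75 in plate, F_u = 65 ksi): end bolts L_c = 1.375 − 1.125/2 = 0.8125, R_n = min(1.2×0.8125×0.75×65, 2.4×1×0.75×65) = 47.531 kips/bolt; interior L_c = 3.6875 − 1.125 = 2.5625, R_n = 117 kips/bolt. φR_n = 0.75 × (2×47.531 + 8×117) = 773.3 kips.
Tension yield (gross): A_g = 10.625×0.75 = 7.9688 in². φR_n = 0.90 × 50 × 7.9688 = 358.6 kips.
Tension rupture (net): A_n = (10.625 − 2×1.1875)×0.75 = 6.1875 in² (U = 1.0, A_e = A_n). φR_n = 0.75 × 65 × 6.1875 = 301.6 kips.
Governing: min(801.1, 773.3, 358.6, 301.6) = 301.6 kips → net-section rupture.

301.6 kips (net-section rupture governs)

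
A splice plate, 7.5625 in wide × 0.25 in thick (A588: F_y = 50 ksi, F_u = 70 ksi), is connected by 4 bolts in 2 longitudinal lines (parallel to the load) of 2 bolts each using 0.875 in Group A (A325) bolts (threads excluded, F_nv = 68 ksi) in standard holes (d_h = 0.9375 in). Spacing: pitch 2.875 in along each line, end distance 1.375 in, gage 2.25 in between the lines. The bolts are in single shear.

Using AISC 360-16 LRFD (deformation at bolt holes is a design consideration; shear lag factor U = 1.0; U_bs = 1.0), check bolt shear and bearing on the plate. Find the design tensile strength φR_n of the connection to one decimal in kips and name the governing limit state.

83.7 kips (bearing governs)

Bolt shear: A_b = π(0.875)²/4 = 0.60132 in². φR_n = 0.75 × 68 × 0.60132 × 4 × 1 = 122.7 kips.
Bearing (0.25 in plate, F_u = 70 ksi): end bolts L_c = 1.375 − 0.9375/2 = 0.90625, R_n = min(1.2×0.90625×0.25×70, 2.4×0.875×0.25×70) = 19.031 kips/bolt; interior L_c = 2.875 − 0.9375 = 1.9375, R_n = 36.75 kips/bolt. φR_n = 0.75 × (2×19.031 + 2×36.75) = 83.7 kips.
Governing: min(122.7, 83.7) = 83.7 kips → bearing.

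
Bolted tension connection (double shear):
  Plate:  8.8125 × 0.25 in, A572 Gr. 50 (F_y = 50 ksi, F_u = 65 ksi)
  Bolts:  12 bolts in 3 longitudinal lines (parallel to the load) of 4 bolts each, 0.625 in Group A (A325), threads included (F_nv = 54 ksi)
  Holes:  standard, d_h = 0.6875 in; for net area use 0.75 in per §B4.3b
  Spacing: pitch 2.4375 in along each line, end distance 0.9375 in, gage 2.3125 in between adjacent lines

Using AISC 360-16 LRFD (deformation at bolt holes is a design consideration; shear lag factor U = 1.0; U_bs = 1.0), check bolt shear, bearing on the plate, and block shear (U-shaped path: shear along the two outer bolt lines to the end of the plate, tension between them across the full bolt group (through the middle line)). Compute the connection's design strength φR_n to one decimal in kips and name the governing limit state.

120.4 kips (block shear governs)

Bolt shear: A_b = π(0.625)²/4 = 0.3068 in². φR_n = 0.75 × 54 × 0.3068 × 12 × 2 = 298.2 kips.
Bearing (0.25 in plate, F_u = 65 ksi): end bolts L_c = 0.9375 − 0.6875/2 = 0.59375, R_n = min(1.2×0.59375×0.25×65, 2.4×0.625×0.25×65) = 11.578 kips/bolt; interior L_c = 2.4375 − 0.6875 = 1.75, R_n = 24.375 kips/bolt. φR_n = 0.75 × (3×11.578 + 9×24.375) = 190.6 kips.
Block shear: shear path 2×[0.9375+3×2.4375] = 2×8.25 in, A_gv = 4.125, A_nv = 2×(8.25 − 3.5×0.75)×0.25 = 2.8125 in²; tension across gage: (4.625 − 2×0.75)×0.25 = 0.78125 in². R_n = min(0.6×65×2.8125, 0.6×50×4.125) + 1.0×65×0.78125 = min(109.69, 123.75) + 50.781 = 160.47 kips. φR_n = 0.75 × 160.47 = 120.4 kips.
Governing: min(298.2, 190.6, 120.4) = 120.4 kips → block shear.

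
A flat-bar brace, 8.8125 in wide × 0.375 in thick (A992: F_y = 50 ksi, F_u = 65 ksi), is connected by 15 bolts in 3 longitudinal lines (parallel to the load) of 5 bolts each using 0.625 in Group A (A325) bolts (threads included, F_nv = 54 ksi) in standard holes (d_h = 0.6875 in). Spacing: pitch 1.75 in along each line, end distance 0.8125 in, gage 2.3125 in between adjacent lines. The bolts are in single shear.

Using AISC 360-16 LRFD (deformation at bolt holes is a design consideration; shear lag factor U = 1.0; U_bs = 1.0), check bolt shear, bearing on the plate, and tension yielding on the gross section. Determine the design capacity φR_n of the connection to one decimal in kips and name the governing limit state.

Bolt shear: A_b = π(0.625)²/4 = 0.3068 in². φR_n = 0.75 × 54 × 0.3068 × 15 × 1 = 186.4 kips.
Bearing (0.375 in plate, F_u = 65 ksi): end bolts L_c = 0.8125 − 0.6875/2 = 0.46875, R_n = min(1.2×0.46875×0.375×65, 2.4×0.625×0.375×65) = 13.711 kips/bolt; interior L_c = 1.75 − 0.6875 = 1.0625, R_n = 31.078 kips/bolt. φR_n = 0.75 × (3×13.711 + 12×31.078) = 310.6 kips.
Tension yield (gross): A_g = 8.8125×0.375 = 3.3047 in². φR_n = 0.90 × 50 × 3.3047 = 148.7 kips.
Governing: min(186.4, 310.6, 148.7) = 148.7 kips → gross-section yield.

148.7 kips (gross-section yield governs)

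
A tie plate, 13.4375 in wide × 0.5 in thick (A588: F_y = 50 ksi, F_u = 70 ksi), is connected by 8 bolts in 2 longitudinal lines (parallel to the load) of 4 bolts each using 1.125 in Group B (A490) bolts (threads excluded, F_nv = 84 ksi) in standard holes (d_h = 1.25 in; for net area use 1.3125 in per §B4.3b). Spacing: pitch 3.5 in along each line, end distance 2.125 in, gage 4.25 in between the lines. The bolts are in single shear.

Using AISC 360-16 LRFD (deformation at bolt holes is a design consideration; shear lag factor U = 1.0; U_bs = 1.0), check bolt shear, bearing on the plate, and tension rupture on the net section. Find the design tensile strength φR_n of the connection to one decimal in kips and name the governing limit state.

Bolt shear: A_b = π(1.125)²/4 = 0.99402 in². φR_n = 0.75 × 84 × 0.99402 × 8 × 1 = 501.0 kips.
Bearing (0.5 in plate, F_u = 70 ksi): end bolts L_c = 2.125 − 1.25/2 = 1.5, R_n = min(1.2×1.5×0.5×70, 2.4×1.125×0.5×70) = 63 kips/bolt; interior L_c = 3.5 − 1.25 = 2.25, R_n = 94.5 kips/bolt. φR_n = 0.75 × (2×63 + 6×94.5) = 519.8 kips.
Tension rupture (net): A_n = (13.4375 − 2×1.3125)×0.5 = 5.4063 in² (U = 1.0, A_e = A_n). φR_n = 0.75 × 70 × 5.4063 = 283.8 kips.
Governing: min(501.0, 519.8, 283.8) = 283.8 kips → net-section rupture.

283.8 kips (net-section rupture governs)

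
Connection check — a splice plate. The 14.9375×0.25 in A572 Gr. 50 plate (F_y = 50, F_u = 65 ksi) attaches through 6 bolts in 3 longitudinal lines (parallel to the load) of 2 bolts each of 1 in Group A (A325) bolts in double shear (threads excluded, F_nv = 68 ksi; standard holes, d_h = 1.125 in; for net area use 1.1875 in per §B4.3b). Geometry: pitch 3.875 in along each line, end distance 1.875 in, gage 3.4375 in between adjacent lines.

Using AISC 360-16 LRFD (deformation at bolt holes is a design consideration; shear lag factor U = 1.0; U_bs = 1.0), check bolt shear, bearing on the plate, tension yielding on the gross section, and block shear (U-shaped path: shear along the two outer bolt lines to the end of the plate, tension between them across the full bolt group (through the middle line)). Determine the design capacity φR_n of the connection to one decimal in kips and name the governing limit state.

Bolt shear: A_b = π(1)²/4 = 0.7854 in². φR_n = 0.75 × 68 × 0.7854 × 6 × 2 = 480.7 kips.
Bearing (0.25 in plate, F_u = 65 ksi): end bolts L_c = 1.875 − 1.125/2 = 1.3125, R_n = min(1.2×1.3125×0.25×65, 2.4×1×0.25×65) = 25.594 kips/bolt; interior L_c = 3.875 − 1.125 = 2.75, R_n = 39 kips/bolt. φR_n = 0.75 × (3×25.594 + 3×39) = 145.3 kips.
Tension yield (gross): A_g = 14.9375×0.25 = 3.7344 in². φR_n = 0.90 × 50 × 3.7344 = 168.0 kips.
Block shear: shear path 2×[1.875+1×3.875] = 2×5.75 in, A_gv = 2.875, A_nv = 2×(5.75 − 1.5×1.1875)×0.25 = 1.9844 in²; tension across gage: (6.875 − 2×1.1875)×0.25 = 1.125 in². R_n = min(0.6×65×1.9844, 0.6×50×2.875) + 1.0×65×1.125 = min(77.392, 86.25) + 73.125 = 150.52 kips. φR_n = 0.75 × 150.52 = 112.9 kips.
Governing: min(480.7, 145.3, 168.0, 112.9) = 112.9 kips → block shear.

112.9 kips (block shear governs)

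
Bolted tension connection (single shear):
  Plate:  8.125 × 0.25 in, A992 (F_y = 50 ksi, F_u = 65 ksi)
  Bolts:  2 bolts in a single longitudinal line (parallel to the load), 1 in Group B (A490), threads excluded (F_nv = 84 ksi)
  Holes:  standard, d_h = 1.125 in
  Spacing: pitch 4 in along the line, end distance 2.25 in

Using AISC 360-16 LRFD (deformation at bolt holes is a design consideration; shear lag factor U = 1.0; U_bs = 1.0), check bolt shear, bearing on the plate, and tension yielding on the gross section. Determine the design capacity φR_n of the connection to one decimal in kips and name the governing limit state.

Bolt shear: A_b = π(1)²/4 = 0.7854 in². φR_n = 0.75 × 84 × 0.7854 × 2 × 1 = 99.0 kips.
Bearing (0.25 in plate, F_u = 65 ksi): end bolts L_c = 2.25 − 1.125/2 = 1.6875, R_n = min(1.2×1.6875×0.25×65, 2.4×1×0.25×65) = 32.906 kips/bolt; interior L_c = 4 − 1.125 = 2.875, R_n = 39 kips/bolt. φR_n = 0.75 × (1×32.906 + 1×39) = 53.9 kips.
Tension yield (gross): A_g = 8.125×0.25 = 2.0313 in². φR_n = 0.90 × 50 × 2.0313 = 91.4 kips.
Governing: min(99.0, 53.9, 91.4) = 53.9 kips → bearing.

53.9 kips (bearing governs)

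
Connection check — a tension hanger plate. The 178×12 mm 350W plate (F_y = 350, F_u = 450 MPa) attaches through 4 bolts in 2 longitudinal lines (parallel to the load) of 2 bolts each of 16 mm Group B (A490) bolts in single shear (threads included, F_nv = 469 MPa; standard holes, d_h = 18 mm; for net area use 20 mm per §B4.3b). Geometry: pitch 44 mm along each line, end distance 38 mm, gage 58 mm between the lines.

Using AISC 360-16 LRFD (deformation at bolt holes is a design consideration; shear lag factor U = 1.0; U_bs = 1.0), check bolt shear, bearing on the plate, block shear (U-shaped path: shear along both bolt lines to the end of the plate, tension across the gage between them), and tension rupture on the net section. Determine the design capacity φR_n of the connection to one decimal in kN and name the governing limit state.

Bolt shear: A_b = π(16)²/4 = 201.06 mm². φR_n = 0.75 × 469 × 201.06 × 4 × 1 = 282.9 kN.
Bearing (12 mm plate, F_u = 450 MPa): end bolts L_c = 38 − 18/2 = 29, R_n = min(1.2×29×12×450, 2.4×16×12×450) = 187.92 kN/bolt; interior L_c = 44 − 18 = 26, R_n = 168.48 kN/bolt. φR_n = 0.75 × (2×187.92 + 2×168.48) = 534.6 kN.
Block shear: shear path 2×[38+1×44] = 2×82 mm, A_gv = 1968, A_nv = 2×(82 − 1.5×20)×12 = 1248 mm²; tension across gage: (58 − 1×20)×12 = 456 mm². R_n = min(0.6×450×1248, 0.6×350×1968) + 1.0×450×456 = min(336.96, 413.28) + 205.2 = 542.16 kN. φR_n = 0.75 × 542.16 = 406.6 kN.
Tension rupture (net): A_n = (178 − 2×20)×12 = 1656 mm² (U = 1.0, A_e = A_n). φR_n = 0.75 × 450 × 1656 = 558.9 kN.
Governing: min(282.9, 534.6, 406.6, 558.9) = 282.9 kN → bolt shear.

282.9 kN (bolt shear governs)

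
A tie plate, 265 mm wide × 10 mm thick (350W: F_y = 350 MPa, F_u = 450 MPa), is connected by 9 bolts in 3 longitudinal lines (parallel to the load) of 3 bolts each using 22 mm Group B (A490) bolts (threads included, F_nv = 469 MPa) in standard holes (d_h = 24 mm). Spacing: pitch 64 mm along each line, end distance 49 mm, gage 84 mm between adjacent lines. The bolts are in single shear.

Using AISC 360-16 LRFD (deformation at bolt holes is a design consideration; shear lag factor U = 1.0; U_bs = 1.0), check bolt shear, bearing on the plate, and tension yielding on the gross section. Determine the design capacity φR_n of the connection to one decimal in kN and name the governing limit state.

834.8 kN (gross-section yield governs)

Bolt shear: A_b = π(22)²/4 = 380.13 mm². φR_n = 0.75 × 469 × 380.13 × 9 × 1 = 1203.4 kN.
Bearing (10 mm plate, F_u = 450 MPa): end bolts L_c = 49 − 24/2 = 37, R_n = min(1.2×37×10×450, 2.4×22×10×450) = 199.8 kN/bolt; interior L_c = 64 − 24 = 40, R_n = 216 kN/bolt. φR_n = 0.75 × (3×199.8 + 6×216) = 1421.6 kN.
Tension yield (gross): A_g = 265×10 = 2650 mm². φR_n = 0.90 × 350 × 2650 = 834.8 kN.
Governing: min(1203.4, 1421.6, 834.8) = 834.8 kN → gross-section yield.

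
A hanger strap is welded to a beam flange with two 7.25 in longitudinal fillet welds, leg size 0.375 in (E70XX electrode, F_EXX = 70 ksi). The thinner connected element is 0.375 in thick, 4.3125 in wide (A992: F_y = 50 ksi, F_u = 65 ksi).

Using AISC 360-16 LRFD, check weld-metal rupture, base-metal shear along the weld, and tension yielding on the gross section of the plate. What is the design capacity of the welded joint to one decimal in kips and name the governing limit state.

72.8 kips (gross-section yield governs)

Weld metal: throat = 0.707×0.375 = 0.26513 in, L = 2×7.25 = 14.5 in. φR_n = 0.75 × 0.6 × 70 × 0.26513 × 14.5 = 121.1 kips.
Base metal shear (0.375 in plate): yield φR_n = 1.0×0.6×50×0.375×14.5 = 163.1 kips; rupture φR_n = 0.75×0.6×65×0.375×14.5 = 159.0 kips; take 159.0 kips (rupture).
Tension yield (gross): A_g = 4.3125×0.375 = 1.6172 in². φR_n = 0.90 × 50 × 1.6172 = 72.8 kips.
Governing: min(121.1, 159.0, 72.8) = 72.8 kips → gross-section yield.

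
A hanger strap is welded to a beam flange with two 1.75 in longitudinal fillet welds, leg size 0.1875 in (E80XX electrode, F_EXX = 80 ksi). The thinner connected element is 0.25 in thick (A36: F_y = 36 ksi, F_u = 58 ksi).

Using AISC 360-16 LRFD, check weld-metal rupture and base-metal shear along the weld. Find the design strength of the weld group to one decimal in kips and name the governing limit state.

16.7 kips (weld metal governs)

Weld metal: throat = 0.707×0.1875 = 0.13256 in, L = 2×1.75 = 3.5 in. φR_n = 0.75 × 0.6 × 80 × 0.13256 × 3.5 = 16.7 kips.
Base metal shear (0.25 in plate): yield φR_n = 1.0×0.6×36×0.25×3.5 = 18.9 kips; rupture φR_n = 0.75×0.6×58×0.25×3.5 = 22.8 kips; take 18.9 kips (yield).
Governing: min(16.7, 18.9) = 16.7 kips → weld metal.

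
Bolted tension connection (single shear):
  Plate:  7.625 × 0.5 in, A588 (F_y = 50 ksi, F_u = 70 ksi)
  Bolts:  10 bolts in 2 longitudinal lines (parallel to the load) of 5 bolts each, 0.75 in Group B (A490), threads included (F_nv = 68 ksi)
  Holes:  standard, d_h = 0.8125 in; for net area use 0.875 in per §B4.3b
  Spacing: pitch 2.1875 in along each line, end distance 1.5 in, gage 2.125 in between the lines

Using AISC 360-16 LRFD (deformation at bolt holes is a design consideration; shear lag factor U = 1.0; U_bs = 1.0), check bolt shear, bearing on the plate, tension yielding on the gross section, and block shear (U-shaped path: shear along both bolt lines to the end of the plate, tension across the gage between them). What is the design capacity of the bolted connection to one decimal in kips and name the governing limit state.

Bolt shear: A_b = π(0.75)²/4 = 0.44179 in². φR_n = 0.75 × 68 × 0.44179 × 10 × 1 = 225.3 kips.
Bearing (0.5 in plate, F_u = 70 ksi): end bolts L_c = 1.5 − 0.8125/2 = 1.09375, R_n = min(1.2×1.09375×0.5×70, 2.4×0.75×0.5×70) = 45.938 kips/bolt; interior L_c = 2.1875 − 0.8125 = 1.375, R_n = 57.75 kips/bolt. φR_n = 0.75 × (2×45.938 + 8×57.75) = 415.4 kips.
Tension yield (gross): A_g = 7.625×0.5 = 3.8125 in². φR_n = 0.90 × 50 × 3.8125 = 171.6 kips.
Block shear: shear path 2×[1.5+4×2.1875] = 2×10.25 in, A_gv = 10.25, A_nv = 2×(10.25 − 4.5×0.875)×0.5 = 6.3125 in²; tension across gage: (2.125 − 1×0.875)×0.5 = 0.625 in². R_n = min(0.6×70×6.3125, 0.6×50×10.25) + 1.0×70×0.625 = min(265.13, 307.5) + 43.75 = 308.88 kips. φR_n = 0.75 × 308.88 = 231.7 kips.
Governing: min(225.3, 415.4, 171.6, 231.7) = 171.6 kips → gross-section yield.

171.6 kips (gross-section yield governs)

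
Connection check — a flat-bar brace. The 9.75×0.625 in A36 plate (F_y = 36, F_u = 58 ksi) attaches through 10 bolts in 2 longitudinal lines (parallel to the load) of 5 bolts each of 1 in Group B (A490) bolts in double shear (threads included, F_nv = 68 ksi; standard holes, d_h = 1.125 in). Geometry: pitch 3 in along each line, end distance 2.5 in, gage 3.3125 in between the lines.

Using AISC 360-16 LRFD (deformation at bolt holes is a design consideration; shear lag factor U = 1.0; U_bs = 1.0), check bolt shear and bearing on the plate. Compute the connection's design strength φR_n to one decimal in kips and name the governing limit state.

Bolt shear: A_b = π(1)²/4 = 0.7854 in². φR_n = 0.75 × 68 × 0.7854 × 10 × 2 = 801.1 kips.
Bearing (0.625 in plate, F_u = 58 ksi): end bolts L_c = 2.5 − 1.125/2 = 1.9375, R_n = min(1.2×1.9375×0.625×58, 2.4×1×0.625×58) = 84.281 kips/bolt; interior L_c = 3 − 1.125 = 1.875, R_n = 81.563 kips/bolt. φR_n = 0.75 × (2×84.281 + 8×81.563) = 615.8 kips.
Governing: min(801.1, 615.8) = 615.8 kips → bearing.

615.8 kips (bearing governs)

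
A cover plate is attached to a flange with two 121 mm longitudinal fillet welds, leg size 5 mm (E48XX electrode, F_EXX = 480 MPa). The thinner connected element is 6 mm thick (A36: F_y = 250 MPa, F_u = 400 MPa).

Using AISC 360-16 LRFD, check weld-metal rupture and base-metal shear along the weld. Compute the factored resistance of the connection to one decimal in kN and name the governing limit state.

184.8 kN (weld metal governs)

Weld metal: throat = 0.707×5 = 3.535 mm, L = 2×121 = 242 mm. φR_n = 0.75 × 0.6 × 480 × 3.535 × 242 = 184.8 kN.
Base metal shear (6 mm plate): yield φR_n = 1.0×0.6×250×6×242 = 217.8 kN; rupture φR_n = 0.75×0.6×400×6×242 = 261.4 kN; take 217.8 kN (yield).
Governing: min(184.8, 217.8) = 184.8 kN → weld metal.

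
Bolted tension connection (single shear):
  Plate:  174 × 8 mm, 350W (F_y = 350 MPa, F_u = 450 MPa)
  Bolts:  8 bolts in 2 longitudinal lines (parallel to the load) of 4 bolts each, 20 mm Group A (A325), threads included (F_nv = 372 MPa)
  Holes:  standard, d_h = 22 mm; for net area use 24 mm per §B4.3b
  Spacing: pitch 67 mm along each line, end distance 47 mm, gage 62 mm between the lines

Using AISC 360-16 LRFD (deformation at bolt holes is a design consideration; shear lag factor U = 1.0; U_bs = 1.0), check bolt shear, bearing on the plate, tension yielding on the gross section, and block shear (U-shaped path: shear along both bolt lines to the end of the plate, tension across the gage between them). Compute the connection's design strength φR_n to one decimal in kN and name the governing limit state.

Bolt shear: A_b = π(20)²/4 = 314.16 mm². φR_n = 0.75 × 372 × 314.16 × 8 × 1 = 701.2 kN.
Bearing (8 mm plate, F_u = 450 MPa): end bolts L_c = 47 − 22/2 = 36, R_n = min(1.2×36×8×450, 2.4×20×8×450) = 155.52 kN/bolt; interior L_c = 67 − 22 = 45, R_n = 172.8 kN/bolt. φR_n = 0.75 × (2×155.52 + 6×172.8) = 1010.9 kN.
Tension yield (gross): A_g = 174×8 = 1392 mm². φR_n = 0.90 × 350 × 1392 = 438.5 kN.
Block shear: shear path 2×[47+3×67] = 2×248 mm, A_gv = 3968, A_nv = 2×(248 − 3.5×24)×8 = 2624 mm²; tension across gage: (62 − 1×24)×8 = 304 mm². R_n = min(0.6×450×2624, 0.6×350×3968) + 1.0×450×304 = min(708.48, 833.28) + 136.8 = 845.28 kN. φR_n = 0.75 × 845.28 = 634.0 kN.
Governing: min(701.2, 1010.9, 438.5, 634.0) = 438.5 kN → gross-section yield.

438.5 kN (gross-section yield governs)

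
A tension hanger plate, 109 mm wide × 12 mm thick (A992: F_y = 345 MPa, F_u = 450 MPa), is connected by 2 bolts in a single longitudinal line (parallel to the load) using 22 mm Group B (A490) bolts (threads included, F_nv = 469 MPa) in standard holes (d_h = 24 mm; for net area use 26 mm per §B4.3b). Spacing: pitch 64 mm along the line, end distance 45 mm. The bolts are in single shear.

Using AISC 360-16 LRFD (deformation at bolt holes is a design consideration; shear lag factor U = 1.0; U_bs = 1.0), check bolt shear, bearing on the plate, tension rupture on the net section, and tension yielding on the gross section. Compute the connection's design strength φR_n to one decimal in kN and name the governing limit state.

Bolt shear: A_b = π(22)²/4 = 380.13 mm². φR_n = 0.75 × 469 × 380.13 × 2 × 1 = 267.4 kN.
Bearing (12 mm plate, F_u = 450 MPa): end bolts L_c = 45 − 24/2 = 33, R_n = min(1.2×33×12×450, 2.4×22×12×450) = 213.84 kN/bolt; interior L_c = 64 − 24 = 40, R_n = 259.2 kN/bolt. φR_n = 0.75 × (1×213.84 + 1×259.2) = 354.8 kN.
Tension rupture (net): A_n = (109 − 1×26)×12 = 996 mm² (U = 1.0, A_e = A_n). φR_n = 0.75 × 450 × 996 = 336.2 kN.
Tension yield (gross): A_g = 109×12 = 1308 mm². φR_n = 0.90 × 345 × 1308 = 406.1 kN.
Governing: min(267.4, 354.8, 336.2, 406.1) = 267.4 kN → bolt shear.

267.4 kN (bolt shear governs)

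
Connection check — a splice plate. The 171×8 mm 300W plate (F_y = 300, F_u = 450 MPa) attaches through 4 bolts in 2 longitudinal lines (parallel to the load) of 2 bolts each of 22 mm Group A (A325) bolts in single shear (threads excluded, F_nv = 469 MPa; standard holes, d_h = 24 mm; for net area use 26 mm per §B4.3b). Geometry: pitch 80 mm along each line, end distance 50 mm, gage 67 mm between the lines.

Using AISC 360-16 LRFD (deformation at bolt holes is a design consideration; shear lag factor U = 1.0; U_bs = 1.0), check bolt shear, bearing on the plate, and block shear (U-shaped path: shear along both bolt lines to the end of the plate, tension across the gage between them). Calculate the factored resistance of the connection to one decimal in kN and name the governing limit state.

391.5 kN (block shear governs)

Bolt shear: A_b = π(22)²/4 = 380.13 mm². φR_n = 0.75 × 469 × 380.13 × 4 × 1 = 534.8 kN.
Bearing (8 mm plate, F_u = 450 MPa): end bolts L_c = 50 − 24/2 = 38, R_n = min(1.2×38×8×450, 2.4×22×8×450) = 164.16 kN/bolt; interior L_c = 80 − 24 = 56, R_n = 190.08 kN/bolt. φR_n = 0.75 × (2×164.16 + 2×190.08) = 531.4 kN.
Block shear: shear path 2×[50+1×80] = 2×130 mm, A_gv = 2080, A_nv = 2×(130 − 1.5×26)×8 = 1456 mm²; tension across gage: (67 − 1×26)×8 = 328 mm². R_n = min(0.6×450×1456, 0.6×300×2080) + 1.0×450×328 = min(393.12, 374.4) + 147.6 = 522 kN. φR_n = 0.75 × 522 = 391.5 kN.
Governing: min(534.8, 531.4, 391.5) = 391.5 kN → block shear.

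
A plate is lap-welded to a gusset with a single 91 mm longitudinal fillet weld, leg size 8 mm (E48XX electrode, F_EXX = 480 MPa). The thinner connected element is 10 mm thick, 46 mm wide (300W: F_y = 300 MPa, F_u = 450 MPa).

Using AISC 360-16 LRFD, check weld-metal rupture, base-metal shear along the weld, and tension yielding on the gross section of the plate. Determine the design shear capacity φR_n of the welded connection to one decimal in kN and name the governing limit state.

111.2 kN (weld metal governs)

Weld metal: throat = 0.707×8 = 5.656 mm, L = 91 mm. φR_n = 0.75 × 0.6 × 480 × 5.656 × 91 = 111.2 kN.
Base metal shear (10 mm plate): yield φR_n = 1.0×0.6×300×10×91 = 163.8 kN; rupture φR_n = 0.75×0.6×450×10×91 = 184.3 kN; take 163.8 kN (yield).
Tension yield (gross): A_g = 46×10 = 460 mm². φR_n = 0.90 × 300 × 460 = 124.2 kN.
Governing: min(111.2, 163.8, 124.2) = 111.2 kN → weld metal.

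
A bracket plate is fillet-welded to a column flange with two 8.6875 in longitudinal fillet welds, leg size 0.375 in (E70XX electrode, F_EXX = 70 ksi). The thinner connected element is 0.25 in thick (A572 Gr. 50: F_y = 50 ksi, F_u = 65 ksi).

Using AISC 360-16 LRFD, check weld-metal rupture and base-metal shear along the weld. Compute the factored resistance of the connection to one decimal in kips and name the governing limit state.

Weld metal: throat = 0.707×0.375 = 0.26513 in, L = 2×8.6875 = 17.375 in. φR_n = 0.75 × 0.6 × 70 × 0.26513 × 17.375 = 145.1 kips.
Base metal shear (0.25 in plate): yield φR_n = 1.0×0.6×50×0.25×17.375 = 130.3 kips; rupture φR_n = 0.75×0.6×65×0.25×17.375 = 127.1 kips; take 127.1 kips (rupture).
Governing: min(145.1, 127.1) = 127.1 kips → base-metal shear.

127.1 kips (base-metal shear governs)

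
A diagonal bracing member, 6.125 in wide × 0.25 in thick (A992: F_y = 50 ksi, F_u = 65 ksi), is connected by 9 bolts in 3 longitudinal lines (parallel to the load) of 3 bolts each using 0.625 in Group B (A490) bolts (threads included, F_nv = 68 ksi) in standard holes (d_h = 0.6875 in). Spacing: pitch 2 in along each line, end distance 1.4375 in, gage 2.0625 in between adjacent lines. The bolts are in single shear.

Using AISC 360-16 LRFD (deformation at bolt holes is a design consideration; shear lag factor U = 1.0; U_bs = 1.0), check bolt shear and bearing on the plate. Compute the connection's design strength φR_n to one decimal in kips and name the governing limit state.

Bolt shear: A_b = π(0.625)²/4 = 0.3068 in². φR_n = 0.75 × 68 × 0.3068 × 9 × 1 = 140.8 kips.
Bearing (0.25 in plate, F_u = 65 ksi): end bolts L_c = 1.4375 − 0.6875/2 = 1.09375, R_n = min(1.2×1.09375×0.25×65, 2.4×0.625×0.25×65) = 21.328 kips/bolt; interior L_c = 2 − 0.6875 = 1.3125, R_n = 24.375 kips/bolt. φR_n = 0.75 × (3×21.328 + 6×24.375) = 157.7 kips.
Governing: min(140.8, 157.7) = 140.8 kips → bolt shear.

140.8 kips (bolt shear governs)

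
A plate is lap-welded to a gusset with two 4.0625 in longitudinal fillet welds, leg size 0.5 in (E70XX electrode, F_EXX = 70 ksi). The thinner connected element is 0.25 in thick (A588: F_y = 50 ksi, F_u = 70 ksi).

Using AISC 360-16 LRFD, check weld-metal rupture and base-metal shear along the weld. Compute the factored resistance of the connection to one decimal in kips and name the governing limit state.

60.9 kips (base-metal shear governs)

Weld metal: throat = 0.707×0.5 = 0.3535 in, L = 2×4.0625 = 8.125 in. φR_n = 0.75 × 0.6 × 70 × 0.3535 × 8.125 = 90.5 kips.
Base metal shear (0.25 in plate): yield φR_n = 1.0×0.6×50×0.25×8.125 = 60.9 kips; rupture φR_n = 0.75×0.6×70×0.25×8.125 = 64.0 kips; take 60.9 kips (yield).
Governing: min(90.5, 60.9) = 60.9 kips → base-metal shear.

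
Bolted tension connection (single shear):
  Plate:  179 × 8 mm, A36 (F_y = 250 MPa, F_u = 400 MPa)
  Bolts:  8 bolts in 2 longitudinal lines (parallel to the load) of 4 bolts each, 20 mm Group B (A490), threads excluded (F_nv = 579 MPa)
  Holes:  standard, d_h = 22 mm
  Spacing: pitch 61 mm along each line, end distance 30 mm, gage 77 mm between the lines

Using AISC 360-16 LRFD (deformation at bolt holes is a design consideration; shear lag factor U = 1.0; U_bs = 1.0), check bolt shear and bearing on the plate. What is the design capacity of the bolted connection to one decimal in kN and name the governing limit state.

Bolt shear: A_b = π(20)²/4 = 314.16 mm². φR_n = 0.75 × 579 × 314.16 × 8 × 1 = 1091.4 kN.
Bearing (8 mm plate, F_u = 400 MPa): end bolts L_c = 30 − 22/2 = 19, R_n = min(1.2×19×8×400, 2.4×20×8×400) = 72.96 kN/bolt; interior L_c = 61 − 22 = 39, R_n = 149.76 kN/bolt. φR_n = 0.75 × (2×72.96 + 6×149.76) = 783.4 kN.
Governing: min(1091.4, 783.4) = 783.4 kN → bearing.

783.4 kN (bearing governs)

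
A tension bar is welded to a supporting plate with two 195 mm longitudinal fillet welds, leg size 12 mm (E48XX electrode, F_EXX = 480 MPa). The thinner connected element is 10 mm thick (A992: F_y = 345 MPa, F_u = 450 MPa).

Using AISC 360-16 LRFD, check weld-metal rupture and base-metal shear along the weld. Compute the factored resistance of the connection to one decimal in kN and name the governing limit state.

Weld metal: throat = 0.707×12 = 8.484 mm, L = 2×195 = 390 mm. φR_n = 0.75 × 0.6 × 480 × 8.484 × 390 = 714.7 kN.
Base metal shear (10 mm plate): yield φR_n = 1.0×0.6×345×10×390 = 807.3 kN; rupture φR_n = 0.75×0.6×450×10×390 = 789.8 kN; take 789.8 kN (rupture).
Governing: min(714.7, 789.8) = 714.7 kN → weld metal.

714.7 kN (weld metal governs)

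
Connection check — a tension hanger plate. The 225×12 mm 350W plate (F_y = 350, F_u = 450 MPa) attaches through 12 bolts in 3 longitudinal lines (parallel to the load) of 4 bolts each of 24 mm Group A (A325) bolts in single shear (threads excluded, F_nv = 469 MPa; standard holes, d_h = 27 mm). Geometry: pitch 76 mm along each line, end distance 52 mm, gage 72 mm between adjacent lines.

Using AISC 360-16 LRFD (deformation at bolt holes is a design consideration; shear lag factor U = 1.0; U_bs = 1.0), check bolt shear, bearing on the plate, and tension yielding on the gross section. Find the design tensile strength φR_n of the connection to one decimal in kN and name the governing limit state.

850.5 kN (gross-section yield governs)

Bolt shear: A_b = π(24)²/4 = 452.39 mm². φR_n = 0.75 × 469 × 452.39 × 12 × 1 = 1909.5 kN.
Bearing (12 mm plate, F_u = 450 MPa): end bolts L_c = 52 − 27/2 = 38.5, R_n = min(1.2×38.5×12×450, 2.4×24×12×450) = 249.48 kN/bolt; interior L_c = 76 − 27 = 49, R_n = 311.04 kN/bolt. φR_n = 0.75 × (3×249.48 + 9×311.04) = 2660.9 kN.
Tension yield (gross): A_g = 225×12 = 2700 mm². φR_n = 0.90 × 350 × 2700 = 850.5 kN.
Governing: min(1909.5, 2660.9, 850.5) = 850.5 kN → gross-section yield.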